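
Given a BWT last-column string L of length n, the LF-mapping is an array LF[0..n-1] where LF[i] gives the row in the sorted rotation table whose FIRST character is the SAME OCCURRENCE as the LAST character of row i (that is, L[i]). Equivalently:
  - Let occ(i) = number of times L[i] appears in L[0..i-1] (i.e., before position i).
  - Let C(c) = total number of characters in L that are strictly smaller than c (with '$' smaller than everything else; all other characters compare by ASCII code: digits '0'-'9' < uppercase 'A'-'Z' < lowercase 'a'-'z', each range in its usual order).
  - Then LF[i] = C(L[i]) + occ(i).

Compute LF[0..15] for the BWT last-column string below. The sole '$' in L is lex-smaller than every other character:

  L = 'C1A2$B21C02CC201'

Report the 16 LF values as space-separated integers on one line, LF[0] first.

Answer: 12 3 10 6 0 11 7 4 13 1 8 14 15 9 2 5

Derivation:
Char counts: '$':1, '0':2, '1':3, '2':4, 'A':1, 'B':1, 'C':4
C (first-col start): C('$')=0, C('0')=1, C('1')=3, C('2')=6, C('A')=10, C('B')=11, C('C')=12
L[0]='C': occ=0, LF[0]=C('C')+0=12+0=12
L[1]='1': occ=0, LF[1]=C('1')+0=3+0=3
L[2]='A': occ=0, LF[2]=C('A')+0=10+0=10
L[3]='2': occ=0, LF[3]=C('2')+0=6+0=6
L[4]='$': occ=0, LF[4]=C('$')+0=0+0=0
L[5]='B': occ=0, LF[5]=C('B')+0=11+0=11
L[6]='2': occ=1, LF[6]=C('2')+1=6+1=7
L[7]='1': occ=1, LF[7]=C('1')+1=3+1=4
L[8]='C': occ=1, LF[8]=C('C')+1=12+1=13
L[9]='0': occ=0, LF[9]=C('0')+0=1+0=1
L[10]='2': occ=2, LF[10]=C('2')+2=6+2=8
L[11]='C': occ=2, LF[11]=C('C')+2=12+2=14
L[12]='C': occ=3, LF[12]=C('C')+3=12+3=15
L[13]='2': occ=3, LF[13]=C('2')+3=6+3=9
L[14]='0': occ=1, LF[14]=C('0')+1=1+1=2
L[15]='1': occ=2, LF[15]=C('1')+2=3+2=5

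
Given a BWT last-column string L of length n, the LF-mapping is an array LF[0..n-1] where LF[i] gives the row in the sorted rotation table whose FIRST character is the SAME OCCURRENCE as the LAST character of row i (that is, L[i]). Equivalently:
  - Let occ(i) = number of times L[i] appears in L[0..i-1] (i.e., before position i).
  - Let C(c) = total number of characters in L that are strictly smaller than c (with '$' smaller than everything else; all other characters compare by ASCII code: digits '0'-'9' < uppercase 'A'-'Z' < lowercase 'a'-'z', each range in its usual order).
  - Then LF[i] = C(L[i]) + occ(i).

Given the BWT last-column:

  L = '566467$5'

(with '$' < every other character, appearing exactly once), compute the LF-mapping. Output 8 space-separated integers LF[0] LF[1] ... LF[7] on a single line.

Answer: 2 4 5 1 6 7 0 3

Derivation:
Char counts: '$':1, '4':1, '5':2, '6':3, '7':1
C (first-col start): C('$')=0, C('4')=1, C('5')=2, C('6')=4, C('7')=7
L[0]='5': occ=0, LF[0]=C('5')+0=2+0=2
L[1]='6': occ=0, LF[1]=C('6')+0=4+0=4
L[2]='6': occ=1, LF[2]=C('6')+1=4+1=5
L[3]='4': occ=0, LF[3]=C('4')+0=1+0=1
L[4]='6': occ=2, LF[4]=C('6')+2=4+2=6
L[5]='7': occ=0, LF[5]=C('7')+0=7+0=7
L[6]='$': occ=0, LF[6]=C('$')+0=0+0=0
L[7]='5': occ=1, LF[7]=C('5')+1=2+1=3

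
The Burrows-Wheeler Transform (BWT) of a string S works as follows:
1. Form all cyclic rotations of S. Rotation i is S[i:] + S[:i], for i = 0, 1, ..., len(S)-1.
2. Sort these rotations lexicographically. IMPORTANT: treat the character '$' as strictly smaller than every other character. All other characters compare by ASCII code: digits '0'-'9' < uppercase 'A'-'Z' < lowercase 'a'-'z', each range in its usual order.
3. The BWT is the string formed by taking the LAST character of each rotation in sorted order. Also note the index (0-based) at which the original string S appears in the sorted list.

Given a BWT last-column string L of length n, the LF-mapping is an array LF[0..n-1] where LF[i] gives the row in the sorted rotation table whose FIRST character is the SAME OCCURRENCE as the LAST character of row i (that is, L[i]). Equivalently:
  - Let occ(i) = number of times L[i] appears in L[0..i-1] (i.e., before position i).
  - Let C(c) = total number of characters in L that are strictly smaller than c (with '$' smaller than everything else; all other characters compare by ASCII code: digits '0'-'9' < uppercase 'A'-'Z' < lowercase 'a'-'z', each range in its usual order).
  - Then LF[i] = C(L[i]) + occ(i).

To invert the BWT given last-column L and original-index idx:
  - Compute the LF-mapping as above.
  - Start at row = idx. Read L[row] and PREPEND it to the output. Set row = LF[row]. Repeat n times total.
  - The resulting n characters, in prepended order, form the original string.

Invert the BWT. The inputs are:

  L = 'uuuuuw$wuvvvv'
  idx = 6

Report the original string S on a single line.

Answer: uvvwvvwuuuuu$

Derivation:
LF mapping: 1 2 3 4 5 11 0 12 6 7 8 9 10
Walk LF starting at row 6, prepending L[row]:
  step 1: row=6, L[6]='$', prepend. Next row=LF[6]=0
  step 2: row=0, L[0]='u', prepend. Next row=LF[0]=1
  step 3: row=1, L[1]='u', prepend. Next row=LF[1]=2
  step 4: row=2, L[2]='u', prepend. Next row=LF[2]=3
  step 5: row=3, L[3]='u', prepend. Next row=LF[3]=4
  step 6: row=4, L[4]='u', prepend. Next row=LF[4]=5
  step 7: row=5, L[5]='w', prepend. Next row=LF[5]=11
  step 8: row=11, L[11]='v', prepend. Next row=LF[11]=9
  step 9: row=9, L[9]='v', prepend. Next row=LF[9]=7
  step 10: row=7, L[7]='w', prepend. Next row=LF[7]=12
  step 11: row=12, L[12]='v', prepend. Next row=LF[12]=10
  step 12: row=10, L[10]='v', prepend. Next row=LF[10]=8
  step 13: row=8, L[8]='u', prepend. Next row=LF[8]=6
Reversed output: uvvwvvwuuuuu$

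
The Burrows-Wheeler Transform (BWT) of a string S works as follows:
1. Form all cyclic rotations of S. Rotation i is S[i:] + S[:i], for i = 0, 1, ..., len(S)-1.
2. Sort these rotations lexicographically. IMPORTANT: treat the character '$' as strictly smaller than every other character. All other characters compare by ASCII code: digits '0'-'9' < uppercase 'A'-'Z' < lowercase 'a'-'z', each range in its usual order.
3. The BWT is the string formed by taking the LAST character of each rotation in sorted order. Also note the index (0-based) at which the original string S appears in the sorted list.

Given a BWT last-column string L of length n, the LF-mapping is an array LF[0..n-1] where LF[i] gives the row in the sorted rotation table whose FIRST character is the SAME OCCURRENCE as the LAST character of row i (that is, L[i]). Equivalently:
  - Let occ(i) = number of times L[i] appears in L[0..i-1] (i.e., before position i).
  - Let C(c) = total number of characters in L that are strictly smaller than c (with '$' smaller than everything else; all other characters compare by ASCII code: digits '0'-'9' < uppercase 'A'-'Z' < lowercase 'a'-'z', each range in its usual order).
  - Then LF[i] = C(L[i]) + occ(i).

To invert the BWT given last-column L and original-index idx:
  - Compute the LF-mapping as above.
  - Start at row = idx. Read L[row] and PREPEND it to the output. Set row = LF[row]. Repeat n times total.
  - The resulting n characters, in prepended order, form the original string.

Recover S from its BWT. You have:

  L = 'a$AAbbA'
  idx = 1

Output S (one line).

LF mapping: 4 0 1 2 5 6 3
Walk LF starting at row 1, prepending L[row]:
  step 1: row=1, L[1]='$', prepend. Next row=LF[1]=0
  step 2: row=0, L[0]='a', prepend. Next row=LF[0]=4
  step 3: row=4, L[4]='b', prepend. Next row=LF[4]=5
  step 4: row=5, L[5]='b', prepend. Next row=LF[5]=6
  step 5: row=6, L[6]='A', prepend. Next row=LF[6]=3
  step 6: row=3, L[3]='A', prepend. Next row=LF[3]=2
  step 7: row=2, L[2]='A', prepend. Next row=LF[2]=1
Reversed output: AAAbba$

Answer: AAAbba$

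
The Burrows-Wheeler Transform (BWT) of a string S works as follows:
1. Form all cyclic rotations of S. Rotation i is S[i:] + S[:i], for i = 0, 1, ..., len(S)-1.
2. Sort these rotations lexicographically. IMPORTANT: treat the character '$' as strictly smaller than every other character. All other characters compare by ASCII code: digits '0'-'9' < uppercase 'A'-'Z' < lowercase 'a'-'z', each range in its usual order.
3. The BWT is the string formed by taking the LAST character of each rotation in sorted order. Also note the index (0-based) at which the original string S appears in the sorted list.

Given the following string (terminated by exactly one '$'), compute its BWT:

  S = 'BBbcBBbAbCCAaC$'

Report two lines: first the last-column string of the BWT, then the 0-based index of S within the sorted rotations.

Answer: CCbc$BBaCbABABb
4

Derivation:
All 15 rotations (rotation i = S[i:]+S[:i]):
  rot[0] = BBbcBBbAbCCAaC$
  rot[1] = BbcBBbAbCCAaC$B
  rot[2] = bcBBbAbCCAaC$BB
  rot[3] = cBBbAbCCAaC$BBb
  rot[4] = BBbAbCCAaC$BBbc
  rot[5] = BbAbCCAaC$BBbcB
  rot[6] = bAbCCAaC$BBbcBB
  rot[7] = AbCCAaC$BBbcBBb
  rot[8] = bCCAaC$BBbcBBbA
  rot[9] = CCAaC$BBbcBBbAb
  rot[10] = CAaC$BBbcBBbAbC
  rot[11] = AaC$BBbcBBbAbCC
  rot[12] = aC$BBbcBBbAbCCA
  rot[13] = C$BBbcBBbAbCCAa
  rot[14] = $BBbcBBbAbCCAaC
Sorted (with $ < everything):
  sorted[0] = $BBbcBBbAbCCAaC  (last char: 'C')
  sorted[1] = AaC$BBbcBBbAbCC  (last char: 'C')
  sorted[2] = AbCCAaC$BBbcBBb  (last char: 'b')
  sorted[3] = BBbAbCCAaC$BBbc  (last char: 'c')
  sorted[4] = BBbcBBbAbCCAaC$  (last char: '$')
  sorted[5] = BbAbCCAaC$BBbcB  (last char: 'B')
  sorted[6] = BbcBBbAbCCAaC$B  (last char: 'B')
  sorted[7] = C$BBbcBBbAbCCAa  (last char: 'a')
  sorted[8] = CAaC$BBbcBBbAbC  (last char: 'C')
  sorted[9] = CCAaC$BBbcBBbAb  (last char: 'b')
  sorted[10] = aC$BBbcBBbAbCCA  (last char: 'A')
  sorted[11] = bAbCCAaC$BBbcBB  (last char: 'B')
  sorted[12] = bCCAaC$BBbcBBbA  (last char: 'A')
  sorted[13] = bcBBbAbCCAaC$BB  (last char: 'B')
  sorted[14] = cBBbAbCCAaC$BBb  (last char: 'b')
Last column: CCbc$BBaCbABABb
Original string S is at sorted index 4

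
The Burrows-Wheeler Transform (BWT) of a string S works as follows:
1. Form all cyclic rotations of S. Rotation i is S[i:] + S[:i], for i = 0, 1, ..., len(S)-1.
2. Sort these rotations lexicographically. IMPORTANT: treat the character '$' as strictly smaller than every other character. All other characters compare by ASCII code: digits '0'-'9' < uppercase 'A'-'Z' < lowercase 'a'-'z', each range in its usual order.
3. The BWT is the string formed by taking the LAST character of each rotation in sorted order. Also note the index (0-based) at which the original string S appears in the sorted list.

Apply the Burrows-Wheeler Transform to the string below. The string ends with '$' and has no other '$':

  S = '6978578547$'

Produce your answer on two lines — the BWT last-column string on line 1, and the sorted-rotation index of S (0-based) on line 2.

Answer: 7588$459776
4

Derivation:
All 11 rotations (rotation i = S[i:]+S[:i]):
  rot[0] = 6978578547$
  rot[1] = 978578547$6
  rot[2] = 78578547$69
  rot[3] = 8578547$697
  rot[4] = 578547$6978
  rot[5] = 78547$69785
  rot[6] = 8547$697857
  rot[7] = 547$6978578
  rot[8] = 47$69785785
  rot[9] = 7$697857854
  rot[10] = $6978578547
Sorted (with $ < everything):
  sorted[0] = $6978578547  (last char: '7')
  sorted[1] = 47$69785785  (last char: '5')
  sorted[2] = 547$6978578  (last char: '8')
  sorted[3] = 578547$6978  (last char: '8')
  sorted[4] = 6978578547$  (last char: '$')
  sorted[5] = 7$697857854  (last char: '4')
  sorted[6] = 78547$69785  (last char: '5')
  sorted[7] = 78578547$69  (last char: '9')
  sorted[8] = 8547$697857  (last char: '7')
  sorted[9] = 8578547$697  (last char: '7')
  sorted[10] = 978578547$6  (last char: '6')
Last column: 7588$459776
Original string S is at sorted index 4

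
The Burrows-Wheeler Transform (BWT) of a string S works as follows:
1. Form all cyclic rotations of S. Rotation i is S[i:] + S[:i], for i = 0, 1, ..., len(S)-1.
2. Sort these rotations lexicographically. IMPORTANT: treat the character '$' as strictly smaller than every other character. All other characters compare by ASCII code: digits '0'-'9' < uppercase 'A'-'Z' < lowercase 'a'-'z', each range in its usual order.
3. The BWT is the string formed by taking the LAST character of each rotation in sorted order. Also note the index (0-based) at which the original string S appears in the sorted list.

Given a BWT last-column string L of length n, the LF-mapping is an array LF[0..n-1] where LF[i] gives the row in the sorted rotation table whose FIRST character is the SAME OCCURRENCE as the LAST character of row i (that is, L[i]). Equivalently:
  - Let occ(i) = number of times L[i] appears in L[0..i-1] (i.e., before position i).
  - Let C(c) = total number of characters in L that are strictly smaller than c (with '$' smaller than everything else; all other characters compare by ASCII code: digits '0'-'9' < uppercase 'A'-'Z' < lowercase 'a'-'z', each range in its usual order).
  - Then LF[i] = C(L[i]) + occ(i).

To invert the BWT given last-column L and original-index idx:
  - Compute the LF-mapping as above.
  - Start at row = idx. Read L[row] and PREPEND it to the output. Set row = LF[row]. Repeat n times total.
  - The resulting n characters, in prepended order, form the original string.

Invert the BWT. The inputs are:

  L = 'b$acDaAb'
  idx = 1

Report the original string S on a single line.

Answer: AbcaDab$

Derivation:
LF mapping: 5 0 3 7 2 4 1 6
Walk LF starting at row 1, prepending L[row]:
  step 1: row=1, L[1]='$', prepend. Next row=LF[1]=0
  step 2: row=0, L[0]='b', prepend. Next row=LF[0]=5
  step 3: row=5, L[5]='a', prepend. Next row=LF[5]=4
  step 4: row=4, L[4]='D', prepend. Next row=LF[4]=2
  step 5: row=2, L[2]='a', prepend. Next row=LF[2]=3
  step 6: row=3, L[3]='c', prepend. Next row=LF[3]=7
  step 7: row=7, L[7]='b', prepend. Next row=LF[7]=6
  step 8: row=6, L[6]='A', prepend. Next row=LF[6]=1
Reversed output: AbcaDab$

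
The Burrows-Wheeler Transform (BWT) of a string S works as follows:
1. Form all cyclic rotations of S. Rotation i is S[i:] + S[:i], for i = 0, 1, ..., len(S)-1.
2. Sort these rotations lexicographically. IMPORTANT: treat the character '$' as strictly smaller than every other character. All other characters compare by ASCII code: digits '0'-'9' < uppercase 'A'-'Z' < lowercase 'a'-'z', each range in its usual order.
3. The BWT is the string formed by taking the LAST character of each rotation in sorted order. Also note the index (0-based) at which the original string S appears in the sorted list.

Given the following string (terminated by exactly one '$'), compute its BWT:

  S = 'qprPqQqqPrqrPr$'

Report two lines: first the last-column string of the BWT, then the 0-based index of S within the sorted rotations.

Answer: rrrqqqqP$QrPpqP
8

Derivation:
All 15 rotations (rotation i = S[i:]+S[:i]):
  rot[0] = qprPqQqqPrqrPr$
  rot[1] = prPqQqqPrqrPr$q
  rot[2] = rPqQqqPrqrPr$qp
  rot[3] = PqQqqPrqrPr$qpr
  rot[4] = qQqqPrqrPr$qprP
  rot[5] = QqqPrqrPr$qprPq
  rot[6] = qqPrqrPr$qprPqQ
  rot[7] = qPrqrPr$qprPqQq
  rot[8] = PrqrPr$qprPqQqq
  rot[9] = rqrPr$qprPqQqqP
  rot[10] = qrPr$qprPqQqqPr
  rot[11] = rPr$qprPqQqqPrq
  rot[12] = Pr$qprPqQqqPrqr
  rot[13] = r$qprPqQqqPrqrP
  rot[14] = $qprPqQqqPrqrPr
Sorted (with $ < everything):
  sorted[0] = $qprPqQqqPrqrPr  (last char: 'r')
  sorted[1] = PqQqqPrqrPr$qpr  (last char: 'r')
  sorted[2] = Pr$qprPqQqqPrqr  (last char: 'r')
  sorted[3] = PrqrPr$qprPqQqq  (last char: 'q')
  sorted[4] = QqqPrqrPr$qprPq  (last char: 'q')
  sorted[5] = prPqQqqPrqrPr$q  (last char: 'q')
  sorted[6] = qPrqrPr$qprPqQq  (last char: 'q')
  sorted[7] = qQqqPrqrPr$qprP  (last char: 'P')
  sorted[8] = qprPqQqqPrqrPr$  (last char: '$')
  sorted[9] = qqPrqrPr$qprPqQ  (last char: 'Q')
  sorted[10] = qrPr$qprPqQqqPr  (last char: 'r')
  sorted[11] = r$qprPqQqqPrqrP  (last char: 'P')
  sorted[12] = rPqQqqPrqrPr$qp  (last char: 'p')
  sorted[13] = rPr$qprPqQqqPrq  (last char: 'q')
  sorted[14] = rqrPr$qprPqQqqP  (last char: 'P')
Last column: rrrqqqqP$QrPpqP
Original string S is at sorted index 8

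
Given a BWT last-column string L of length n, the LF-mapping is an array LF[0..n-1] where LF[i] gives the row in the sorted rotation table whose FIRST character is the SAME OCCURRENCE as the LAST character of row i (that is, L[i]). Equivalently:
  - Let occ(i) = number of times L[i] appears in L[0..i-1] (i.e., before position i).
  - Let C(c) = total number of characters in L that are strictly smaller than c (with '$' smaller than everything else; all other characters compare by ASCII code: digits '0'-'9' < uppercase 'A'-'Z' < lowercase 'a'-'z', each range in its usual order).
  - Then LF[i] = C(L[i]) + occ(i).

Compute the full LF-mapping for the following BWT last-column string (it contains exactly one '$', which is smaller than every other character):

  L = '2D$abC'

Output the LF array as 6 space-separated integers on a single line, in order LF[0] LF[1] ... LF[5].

Answer: 1 3 0 4 5 2

Derivation:
Char counts: '$':1, '2':1, 'C':1, 'D':1, 'a':1, 'b':1
C (first-col start): C('$')=0, C('2')=1, C('C')=2, C('D')=3, C('a')=4, C('b')=5
L[0]='2': occ=0, LF[0]=C('2')+0=1+0=1
L[1]='D': occ=0, LF[1]=C('D')+0=3+0=3
L[2]='$': occ=0, LF[2]=C('$')+0=0+0=0
L[3]='a': occ=0, LF[3]=C('a')+0=4+0=4
L[4]='b': occ=0, LF[4]=C('b')+0=5+0=5
L[5]='C': occ=0, LF[5]=C('C')+0=2+0=2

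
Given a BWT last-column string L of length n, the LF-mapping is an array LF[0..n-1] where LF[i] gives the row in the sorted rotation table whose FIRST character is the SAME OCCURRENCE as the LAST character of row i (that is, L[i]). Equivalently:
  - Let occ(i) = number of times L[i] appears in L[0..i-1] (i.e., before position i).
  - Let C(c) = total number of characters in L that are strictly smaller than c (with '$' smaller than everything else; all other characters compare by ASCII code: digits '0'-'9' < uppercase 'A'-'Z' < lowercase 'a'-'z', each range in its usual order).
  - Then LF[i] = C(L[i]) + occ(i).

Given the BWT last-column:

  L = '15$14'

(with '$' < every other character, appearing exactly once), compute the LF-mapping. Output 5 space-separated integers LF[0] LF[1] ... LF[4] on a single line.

Char counts: '$':1, '1':2, '4':1, '5':1
C (first-col start): C('$')=0, C('1')=1, C('4')=3, C('5')=4
L[0]='1': occ=0, LF[0]=C('1')+0=1+0=1
L[1]='5': occ=0, LF[1]=C('5')+0=4+0=4
L[2]='$': occ=0, LF[2]=C('$')+0=0+0=0
L[3]='1': occ=1, LF[3]=C('1')+1=1+1=2
L[4]='4': occ=0, LF[4]=C('4')+0=3+0=3

Answer: 1 4 0 2 3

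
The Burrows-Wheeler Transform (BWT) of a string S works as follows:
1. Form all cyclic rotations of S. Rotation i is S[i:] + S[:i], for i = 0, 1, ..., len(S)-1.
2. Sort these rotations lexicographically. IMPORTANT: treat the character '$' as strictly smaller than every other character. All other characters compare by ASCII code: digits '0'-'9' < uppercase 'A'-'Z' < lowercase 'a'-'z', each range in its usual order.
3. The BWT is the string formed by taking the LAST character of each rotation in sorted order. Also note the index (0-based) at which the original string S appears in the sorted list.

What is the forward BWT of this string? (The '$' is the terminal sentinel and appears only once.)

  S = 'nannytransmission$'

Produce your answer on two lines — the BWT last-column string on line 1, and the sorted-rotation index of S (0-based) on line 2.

All 18 rotations (rotation i = S[i:]+S[:i]):
  rot[0] = nannytransmission$
  rot[1] = annytransmission$n
  rot[2] = nnytransmission$na
  rot[3] = nytransmission$nan
  rot[4] = ytransmission$nann
  rot[5] = transmission$nanny
  rot[6] = ransmission$nannyt
  rot[7] = ansmission$nannytr
  rot[8] = nsmission$nannytra
  rot[9] = smission$nannytran
  rot[10] = mission$nannytrans
  rot[11] = ission$nannytransm
  rot[12] = ssion$nannytransmi
  rot[13] = sion$nannytransmis
  rot[14] = ion$nannytransmiss
  rot[15] = on$nannytransmissi
  rot[16] = n$nannytransmissio
  rot[17] = $nannytransmission
Sorted (with $ < everything):
  sorted[0] = $nannytransmission  (last char: 'n')
  sorted[1] = annytransmission$n  (last char: 'n')
  sorted[2] = ansmission$nannytr  (last char: 'r')
  sorted[3] = ion$nannytransmiss  (last char: 's')
  sorted[4] = ission$nannytransm  (last char: 'm')
  sorted[5] = mission$nannytrans  (last char: 's')
  sorted[6] = n$nannytransmissio  (last char: 'o')
  sorted[7] = nannytransmission$  (last char: '$')
  sorted[8] = nnytransmission$na  (last char: 'a')
  sorted[9] = nsmission$nannytra  (last char: 'a')
  sorted[10] = nytransmission$nan  (last char: 'n')
  sorted[11] = on$nannytransmissi  (last char: 'i')
  sorted[12] = ransmission$nannyt  (last char: 't')
  sorted[13] = sion$nannytransmis  (last char: 's')
  sorted[14] = smission$nannytran  (last char: 'n')
  sorted[15] = ssion$nannytransmi  (last char: 'i')
  sorted[16] = transmission$nanny  (last char: 'y')
  sorted[17] = ytransmission$nann  (last char: 'n')
Last column: nnrsmso$aanitsniyn
Original string S is at sorted index 7

Answer: nnrsmso$aanitsniyn
7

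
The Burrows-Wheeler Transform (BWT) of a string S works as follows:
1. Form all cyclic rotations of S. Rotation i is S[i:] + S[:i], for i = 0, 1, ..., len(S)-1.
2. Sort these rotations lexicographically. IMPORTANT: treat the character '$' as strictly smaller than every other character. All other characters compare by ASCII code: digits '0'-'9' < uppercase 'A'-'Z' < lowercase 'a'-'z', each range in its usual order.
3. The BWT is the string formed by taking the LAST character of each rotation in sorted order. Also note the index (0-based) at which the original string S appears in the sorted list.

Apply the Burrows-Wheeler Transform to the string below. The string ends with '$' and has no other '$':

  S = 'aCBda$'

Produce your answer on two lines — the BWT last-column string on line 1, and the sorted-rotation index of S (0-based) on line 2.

All 6 rotations (rotation i = S[i:]+S[:i]):
  rot[0] = aCBda$
  rot[1] = CBda$a
  rot[2] = Bda$aC
  rot[3] = da$aCB
  rot[4] = a$aCBd
  rot[5] = $aCBda
Sorted (with $ < everything):
  sorted[0] = $aCBda  (last char: 'a')
  sorted[1] = Bda$aC  (last char: 'C')
  sorted[2] = CBda$a  (last char: 'a')
  sorted[3] = a$aCBd  (last char: 'd')
  sorted[4] = aCBda$  (last char: '$')
  sorted[5] = da$aCB  (last char: 'B')
Last column: aCad$B
Original string S is at sorted index 4

Answer: aCad$B
4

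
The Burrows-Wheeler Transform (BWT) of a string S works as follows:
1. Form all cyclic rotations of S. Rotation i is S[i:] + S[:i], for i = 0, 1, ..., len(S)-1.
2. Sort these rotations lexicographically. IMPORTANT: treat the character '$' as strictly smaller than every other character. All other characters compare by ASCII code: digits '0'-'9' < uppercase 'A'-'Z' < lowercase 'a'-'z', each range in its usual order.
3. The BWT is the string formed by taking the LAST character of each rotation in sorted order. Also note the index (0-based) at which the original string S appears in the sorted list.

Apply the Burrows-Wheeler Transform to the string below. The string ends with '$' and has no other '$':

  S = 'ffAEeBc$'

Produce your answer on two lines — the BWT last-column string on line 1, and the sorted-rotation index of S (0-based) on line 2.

All 8 rotations (rotation i = S[i:]+S[:i]):
  rot[0] = ffAEeBc$
  rot[1] = fAEeBc$f
  rot[2] = AEeBc$ff
  rot[3] = EeBc$ffA
  rot[4] = eBc$ffAE
  rot[5] = Bc$ffAEe
  rot[6] = c$ffAEeB
  rot[7] = $ffAEeBc
Sorted (with $ < everything):
  sorted[0] = $ffAEeBc  (last char: 'c')
  sorted[1] = AEeBc$ff  (last char: 'f')
  sorted[2] = Bc$ffAEe  (last char: 'e')
  sorted[3] = EeBc$ffA  (last char: 'A')
  sorted[4] = c$ffAEeB  (last char: 'B')
  sorted[5] = eBc$ffAE  (last char: 'E')
  sorted[6] = fAEeBc$f  (last char: 'f')
  sorted[7] = ffAEeBc$  (last char: '$')
Last column: cfeABEf$
Original string S is at sorted index 7

Answer: cfeABEf$
7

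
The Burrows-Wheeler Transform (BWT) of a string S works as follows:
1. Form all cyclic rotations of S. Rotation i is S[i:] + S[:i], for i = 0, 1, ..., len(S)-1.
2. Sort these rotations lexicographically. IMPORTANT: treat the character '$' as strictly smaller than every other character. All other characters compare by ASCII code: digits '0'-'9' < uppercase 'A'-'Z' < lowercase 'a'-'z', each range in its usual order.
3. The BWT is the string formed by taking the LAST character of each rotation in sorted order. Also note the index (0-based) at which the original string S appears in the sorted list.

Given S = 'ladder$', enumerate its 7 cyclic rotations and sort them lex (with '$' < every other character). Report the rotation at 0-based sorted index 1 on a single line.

Answer: adder$l

Derivation:
All 7 rotations (rotation i = S[i:]+S[:i]):
  rot[0] = ladder$
  rot[1] = adder$l
  rot[2] = dder$la
  rot[3] = der$lad
  rot[4] = er$ladd
  rot[5] = r$ladde
  rot[6] = $ladder
Sorted (with $ < everything):
  sorted[0] = $ladder
  sorted[1] = adder$l
  sorted[2] = dder$la
  sorted[3] = der$lad
  sorted[4] = er$ladd
  sorted[5] = ladder$
  sorted[6] = r$ladde
sorted[1] = adder$l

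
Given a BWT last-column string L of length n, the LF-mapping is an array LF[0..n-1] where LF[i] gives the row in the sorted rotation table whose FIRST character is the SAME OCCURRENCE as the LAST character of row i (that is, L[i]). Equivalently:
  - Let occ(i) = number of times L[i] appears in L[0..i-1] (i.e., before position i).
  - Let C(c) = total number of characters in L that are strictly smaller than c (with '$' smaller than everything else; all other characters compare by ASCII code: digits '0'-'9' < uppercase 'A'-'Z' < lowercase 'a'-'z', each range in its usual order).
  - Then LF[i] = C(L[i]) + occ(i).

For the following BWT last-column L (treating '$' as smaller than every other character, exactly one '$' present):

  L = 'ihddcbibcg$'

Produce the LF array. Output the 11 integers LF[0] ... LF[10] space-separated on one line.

Answer: 9 8 5 6 3 1 10 2 4 7 0

Derivation:
Char counts: '$':1, 'b':2, 'c':2, 'd':2, 'g':1, 'h':1, 'i':2
C (first-col start): C('$')=0, C('b')=1, C('c')=3, C('d')=5, C('g')=7, C('h')=8, C('i')=9
L[0]='i': occ=0, LF[0]=C('i')+0=9+0=9
L[1]='h': occ=0, LF[1]=C('h')+0=8+0=8
L[2]='d': occ=0, LF[2]=C('d')+0=5+0=5
L[3]='d': occ=1, LF[3]=C('d')+1=5+1=6
L[4]='c': occ=0, LF[4]=C('c')+0=3+0=3
L[5]='b': occ=0, LF[5]=C('b')+0=1+0=1
L[6]='i': occ=1, LF[6]=C('i')+1=9+1=10
L[7]='b': occ=1, LF[7]=C('b')+1=1+1=2
L[8]='c': occ=1, LF[8]=C('c')+1=3+1=4
L[9]='g': occ=0, LF[9]=C('g')+0=7+0=7
L[10]='$': occ=0, LF[10]=C('$')+0=0+0=0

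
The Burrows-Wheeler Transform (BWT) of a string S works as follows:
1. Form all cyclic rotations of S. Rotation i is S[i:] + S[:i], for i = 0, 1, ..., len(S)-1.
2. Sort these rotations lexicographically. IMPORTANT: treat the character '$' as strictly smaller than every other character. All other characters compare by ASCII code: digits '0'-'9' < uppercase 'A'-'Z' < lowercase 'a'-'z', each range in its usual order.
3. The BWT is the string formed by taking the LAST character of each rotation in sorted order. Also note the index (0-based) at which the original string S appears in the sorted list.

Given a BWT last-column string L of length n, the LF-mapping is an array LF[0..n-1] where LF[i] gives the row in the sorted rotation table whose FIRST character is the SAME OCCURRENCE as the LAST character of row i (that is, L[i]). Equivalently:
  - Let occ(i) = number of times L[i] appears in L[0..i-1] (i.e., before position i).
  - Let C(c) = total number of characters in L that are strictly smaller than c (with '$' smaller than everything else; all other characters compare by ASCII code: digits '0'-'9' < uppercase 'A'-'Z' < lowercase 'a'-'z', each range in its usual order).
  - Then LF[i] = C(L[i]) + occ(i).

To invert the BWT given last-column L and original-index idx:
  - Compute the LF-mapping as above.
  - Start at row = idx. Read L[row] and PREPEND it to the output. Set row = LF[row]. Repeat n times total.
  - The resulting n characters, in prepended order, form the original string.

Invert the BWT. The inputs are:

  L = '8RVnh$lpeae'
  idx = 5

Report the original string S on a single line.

Answer: elephanVR8$

Derivation:
LF mapping: 1 2 3 9 7 0 8 10 5 4 6
Walk LF starting at row 5, prepending L[row]:
  step 1: row=5, L[5]='$', prepend. Next row=LF[5]=0
  step 2: row=0, L[0]='8', prepend. Next row=LF[0]=1
  step 3: row=1, L[1]='R', prepend. Next row=LF[1]=2
  step 4: row=2, L[2]='V', prepend. Next row=LF[2]=3
  step 5: row=3, L[3]='n', prepend. Next row=LF[3]=9
  step 6: row=9, L[9]='a', prepend. Next row=LF[9]=4
  step 7: row=4, L[4]='h', prepend. Next row=LF[4]=7
  step 8: row=7, L[7]='p', prepend. Next row=LF[7]=10
  step 9: row=10, L[10]='e', prepend. Next row=LF[10]=6
  step 10: row=6, L[6]='l', prepend. Next row=LF[6]=8
  step 11: row=8, L[8]='e', prepend. Next row=LF[8]=5
Reversed output: elephanVR8$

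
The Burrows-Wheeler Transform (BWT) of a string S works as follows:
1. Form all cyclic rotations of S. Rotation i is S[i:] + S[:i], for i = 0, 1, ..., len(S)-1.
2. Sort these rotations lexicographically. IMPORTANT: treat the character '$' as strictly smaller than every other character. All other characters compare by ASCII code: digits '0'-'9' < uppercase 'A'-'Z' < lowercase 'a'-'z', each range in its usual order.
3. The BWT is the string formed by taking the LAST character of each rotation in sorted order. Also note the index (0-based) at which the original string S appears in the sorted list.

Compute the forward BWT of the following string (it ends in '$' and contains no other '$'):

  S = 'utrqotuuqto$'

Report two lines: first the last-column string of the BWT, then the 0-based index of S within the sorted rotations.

All 12 rotations (rotation i = S[i:]+S[:i]):
  rot[0] = utrqotuuqto$
  rot[1] = trqotuuqto$u
  rot[2] = rqotuuqto$ut
  rot[3] = qotuuqto$utr
  rot[4] = otuuqto$utrq
  rot[5] = tuuqto$utrqo
  rot[6] = uuqto$utrqot
  rot[7] = uqto$utrqotu
  rot[8] = qto$utrqotuu
  rot[9] = to$utrqotuuq
  rot[10] = o$utrqotuuqt
  rot[11] = $utrqotuuqto
Sorted (with $ < everything):
  sorted[0] = $utrqotuuqto  (last char: 'o')
  sorted[1] = o$utrqotuuqt  (last char: 't')
  sorted[2] = otuuqto$utrq  (last char: 'q')
  sorted[3] = qotuuqto$utr  (last char: 'r')
  sorted[4] = qto$utrqotuu  (last char: 'u')
  sorted[5] = rqotuuqto$ut  (last char: 't')
  sorted[6] = to$utrqotuuq  (last char: 'q')
  sorted[7] = trqotuuqto$u  (last char: 'u')
  sorted[8] = tuuqto$utrqo  (last char: 'o')
  sorted[9] = uqto$utrqotu  (last char: 'u')
  sorted[10] = utrqotuuqto$  (last char: '$')
  sorted[11] = uuqto$utrqot  (last char: 't')
Last column: otqrutquou$t
Original string S is at sorted index 10

Answer: otqrutquou$t
10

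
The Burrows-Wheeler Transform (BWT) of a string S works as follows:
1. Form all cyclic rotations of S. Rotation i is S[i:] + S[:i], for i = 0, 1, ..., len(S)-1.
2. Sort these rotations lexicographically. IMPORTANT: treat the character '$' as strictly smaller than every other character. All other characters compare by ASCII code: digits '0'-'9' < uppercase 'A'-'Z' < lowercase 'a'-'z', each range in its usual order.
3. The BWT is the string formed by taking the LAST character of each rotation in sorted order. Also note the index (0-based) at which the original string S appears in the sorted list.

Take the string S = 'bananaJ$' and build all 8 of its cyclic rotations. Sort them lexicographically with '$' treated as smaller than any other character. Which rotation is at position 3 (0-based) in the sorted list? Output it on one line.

All 8 rotations (rotation i = S[i:]+S[:i]):
  rot[0] = bananaJ$
  rot[1] = ananaJ$b
  rot[2] = nanaJ$ba
  rot[3] = anaJ$ban
  rot[4] = naJ$bana
  rot[5] = aJ$banan
  rot[6] = J$banana
  rot[7] = $bananaJ
Sorted (with $ < everything):
  sorted[0] = $bananaJ
  sorted[1] = J$banana
  sorted[2] = aJ$banan
  sorted[3] = anaJ$ban
  sorted[4] = ananaJ$b
  sorted[5] = bananaJ$
  sorted[6] = naJ$bana
  sorted[7] = nanaJ$ba
sorted[3] = anaJ$ban

Answer: anaJ$ban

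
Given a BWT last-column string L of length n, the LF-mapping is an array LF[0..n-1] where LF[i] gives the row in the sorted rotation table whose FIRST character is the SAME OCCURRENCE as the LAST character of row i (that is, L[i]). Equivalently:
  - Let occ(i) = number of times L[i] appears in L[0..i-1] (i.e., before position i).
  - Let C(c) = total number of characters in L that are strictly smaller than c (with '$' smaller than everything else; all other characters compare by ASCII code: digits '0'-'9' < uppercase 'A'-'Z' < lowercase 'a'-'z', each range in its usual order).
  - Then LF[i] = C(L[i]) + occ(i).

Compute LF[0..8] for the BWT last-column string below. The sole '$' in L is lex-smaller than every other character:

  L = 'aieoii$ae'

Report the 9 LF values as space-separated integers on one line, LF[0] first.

Char counts: '$':1, 'a':2, 'e':2, 'i':3, 'o':1
C (first-col start): C('$')=0, C('a')=1, C('e')=3, C('i')=5, C('o')=8
L[0]='a': occ=0, LF[0]=C('a')+0=1+0=1
L[1]='i': occ=0, LF[1]=C('i')+0=5+0=5
L[2]='e': occ=0, LF[2]=C('e')+0=3+0=3
L[3]='o': occ=0, LF[3]=C('o')+0=8+0=8
L[4]='i': occ=1, LF[4]=C('i')+1=5+1=6
L[5]='i': occ=2, LF[5]=C('i')+2=5+2=7
L[6]='$': occ=0, LF[6]=C('$')+0=0+0=0
L[7]='a': occ=1, LF[7]=C('a')+1=1+1=2
L[8]='e': occ=1, LF[8]=C('e')+1=3+1=4

Answer: 1 5 3 8 6 7 0 2 4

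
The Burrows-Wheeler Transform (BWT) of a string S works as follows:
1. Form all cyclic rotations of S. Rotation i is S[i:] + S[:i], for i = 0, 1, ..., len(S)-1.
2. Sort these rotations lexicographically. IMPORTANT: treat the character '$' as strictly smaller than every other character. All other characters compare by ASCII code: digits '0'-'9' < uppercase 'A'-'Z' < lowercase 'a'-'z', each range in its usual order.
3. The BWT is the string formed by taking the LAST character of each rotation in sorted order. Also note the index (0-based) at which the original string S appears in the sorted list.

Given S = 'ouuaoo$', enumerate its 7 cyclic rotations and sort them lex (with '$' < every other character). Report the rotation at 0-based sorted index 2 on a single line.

Answer: o$ouuao

Derivation:
All 7 rotations (rotation i = S[i:]+S[:i]):
  rot[0] = ouuaoo$
  rot[1] = uuaoo$o
  rot[2] = uaoo$ou
  rot[3] = aoo$ouu
  rot[4] = oo$ouua
  rot[5] = o$ouuao
  rot[6] = $ouuaoo
Sorted (with $ < everything):
  sorted[0] = $ouuaoo
  sorted[1] = aoo$ouu
  sorted[2] = o$ouuao
  sorted[3] = oo$ouua
  sorted[4] = ouuaoo$
  sorted[5] = uaoo$ou
  sorted[6] = uuaoo$o
sorted[2] = o$ouuao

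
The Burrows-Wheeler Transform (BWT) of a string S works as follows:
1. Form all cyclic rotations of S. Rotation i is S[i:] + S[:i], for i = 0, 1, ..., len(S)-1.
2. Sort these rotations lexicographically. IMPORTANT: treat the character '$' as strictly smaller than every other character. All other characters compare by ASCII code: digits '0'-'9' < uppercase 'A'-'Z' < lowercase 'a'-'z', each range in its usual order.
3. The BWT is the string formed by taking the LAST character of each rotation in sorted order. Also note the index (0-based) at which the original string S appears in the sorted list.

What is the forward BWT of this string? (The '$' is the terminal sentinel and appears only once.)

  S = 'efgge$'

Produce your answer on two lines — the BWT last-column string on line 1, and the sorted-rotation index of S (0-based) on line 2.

Answer: eg$egf
2

Derivation:
All 6 rotations (rotation i = S[i:]+S[:i]):
  rot[0] = efgge$
  rot[1] = fgge$e
  rot[2] = gge$ef
  rot[3] = ge$efg
  rot[4] = e$efgg
  rot[5] = $efgge
Sorted (with $ < everything):
  sorted[0] = $efgge  (last char: 'e')
  sorted[1] = e$efgg  (last char: 'g')
  sorted[2] = efgge$  (last char: '$')
  sorted[3] = fgge$e  (last char: 'e')
  sorted[4] = ge$efg  (last char: 'g')
  sorted[5] = gge$ef  (last char: 'f')
Last column: eg$egf
Original string S is at sorted index 2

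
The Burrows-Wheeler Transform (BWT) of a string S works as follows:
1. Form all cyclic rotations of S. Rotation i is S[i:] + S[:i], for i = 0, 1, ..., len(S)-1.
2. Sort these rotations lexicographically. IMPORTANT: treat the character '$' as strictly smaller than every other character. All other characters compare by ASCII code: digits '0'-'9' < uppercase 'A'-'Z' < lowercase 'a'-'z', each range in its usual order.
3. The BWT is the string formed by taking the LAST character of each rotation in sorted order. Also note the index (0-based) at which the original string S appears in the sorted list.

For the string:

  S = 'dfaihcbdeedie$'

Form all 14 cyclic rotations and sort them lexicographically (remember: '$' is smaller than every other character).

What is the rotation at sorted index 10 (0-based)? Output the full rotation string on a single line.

All 14 rotations (rotation i = S[i:]+S[:i]):
  rot[0] = dfaihcbdeedie$
  rot[1] = faihcbdeedie$d
  rot[2] = aihcbdeedie$df
  rot[3] = ihcbdeedie$dfa
  rot[4] = hcbdeedie$dfai
  rot[5] = cbdeedie$dfaih
  rot[6] = bdeedie$dfaihc
  rot[7] = deedie$dfaihcb
  rot[8] = eedie$dfaihcbd
  rot[9] = edie$dfaihcbde
  rot[10] = die$dfaihcbdee
  rot[11] = ie$dfaihcbdeed
  rot[12] = e$dfaihcbdeedi
  rot[13] = $dfaihcbdeedie
Sorted (with $ < everything):
  sorted[0] = $dfaihcbdeedie
  sorted[1] = aihcbdeedie$df
  sorted[2] = bdeedie$dfaihc
  sorted[3] = cbdeedie$dfaih
  sorted[4] = deedie$dfaihcb
  sorted[5] = dfaihcbdeedie$
  sorted[6] = die$dfaihcbdee
  sorted[7] = e$dfaihcbdeedi
  sorted[8] = edie$dfaihcbde
  sorted[9] = eedie$dfaihcbd
  sorted[10] = faihcbdeedie$d
  sorted[11] = hcbdeedie$dfai
  sorted[12] = ie$dfaihcbdeed
  sorted[13] = ihcbdeedie$dfa
sorted[10] = faihcbdeedie$d

Answer: faihcbdeedie$d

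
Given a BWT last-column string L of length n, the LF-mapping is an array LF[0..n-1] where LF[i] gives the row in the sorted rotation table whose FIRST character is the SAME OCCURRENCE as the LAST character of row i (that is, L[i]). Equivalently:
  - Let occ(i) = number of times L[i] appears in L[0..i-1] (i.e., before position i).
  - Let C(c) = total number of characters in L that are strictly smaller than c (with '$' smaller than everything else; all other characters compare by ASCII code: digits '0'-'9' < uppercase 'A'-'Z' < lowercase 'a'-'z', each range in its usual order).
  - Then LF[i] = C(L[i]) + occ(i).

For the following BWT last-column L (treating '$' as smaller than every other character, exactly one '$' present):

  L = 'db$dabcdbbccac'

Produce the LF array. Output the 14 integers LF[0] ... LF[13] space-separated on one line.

Answer: 11 3 0 12 1 4 7 13 5 6 8 9 2 10

Derivation:
Char counts: '$':1, 'a':2, 'b':4, 'c':4, 'd':3
C (first-col start): C('$')=0, C('a')=1, C('b')=3, C('c')=7, C('d')=11
L[0]='d': occ=0, LF[0]=C('d')+0=11+0=11
L[1]='b': occ=0, LF[1]=C('b')+0=3+0=3
L[2]='$': occ=0, LF[2]=C('$')+0=0+0=0
L[3]='d': occ=1, LF[3]=C('d')+1=11+1=12
L[4]='a': occ=0, LF[4]=C('a')+0=1+0=1
L[5]='b': occ=1, LF[5]=C('b')+1=3+1=4
L[6]='c': occ=0, LF[6]=C('c')+0=7+0=7
L[7]='d': occ=2, LF[7]=C('d')+2=11+2=13
L[8]='b': occ=2, LF[8]=C('b')+2=3+2=5
L[9]='b': occ=3, LF[9]=C('b')+3=3+3=6
L[10]='c': occ=1, LF[10]=C('c')+1=7+1=8
L[11]='c': occ=2, LF[11]=C('c')+2=7+2=9
L[12]='a': occ=1, LF[12]=C('a')+1=1+1=2
L[13]='c': occ=3, LF[13]=C('c')+3=7+3=10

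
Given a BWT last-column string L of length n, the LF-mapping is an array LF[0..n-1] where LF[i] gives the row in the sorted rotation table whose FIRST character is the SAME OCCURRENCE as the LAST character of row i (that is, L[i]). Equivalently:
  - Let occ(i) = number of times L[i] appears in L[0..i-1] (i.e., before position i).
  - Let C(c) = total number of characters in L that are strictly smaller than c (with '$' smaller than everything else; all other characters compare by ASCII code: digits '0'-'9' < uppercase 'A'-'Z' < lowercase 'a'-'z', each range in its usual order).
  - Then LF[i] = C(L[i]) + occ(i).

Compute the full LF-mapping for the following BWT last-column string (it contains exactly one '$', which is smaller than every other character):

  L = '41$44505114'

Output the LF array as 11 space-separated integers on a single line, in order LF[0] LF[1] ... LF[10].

Answer: 5 2 0 6 7 9 1 10 3 4 8

Derivation:
Char counts: '$':1, '0':1, '1':3, '4':4, '5':2
C (first-col start): C('$')=0, C('0')=1, C('1')=2, C('4')=5, C('5')=9
L[0]='4': occ=0, LF[0]=C('4')+0=5+0=5
L[1]='1': occ=0, LF[1]=C('1')+0=2+0=2
L[2]='$': occ=0, LF[2]=C('$')+0=0+0=0
L[3]='4': occ=1, LF[3]=C('4')+1=5+1=6
L[4]='4': occ=2, LF[4]=C('4')+2=5+2=7
L[5]='5': occ=0, LF[5]=C('5')+0=9+0=9
L[6]='0': occ=0, LF[6]=C('0')+0=1+0=1
L[7]='5': occ=1, LF[7]=C('5')+1=9+1=10
L[8]='1': occ=1, LF[8]=C('1')+1=2+1=3
L[9]='1': occ=2, LF[9]=C('1')+2=2+2=4
L[10]='4': occ=3, LF[10]=C('4')+3=5+3=8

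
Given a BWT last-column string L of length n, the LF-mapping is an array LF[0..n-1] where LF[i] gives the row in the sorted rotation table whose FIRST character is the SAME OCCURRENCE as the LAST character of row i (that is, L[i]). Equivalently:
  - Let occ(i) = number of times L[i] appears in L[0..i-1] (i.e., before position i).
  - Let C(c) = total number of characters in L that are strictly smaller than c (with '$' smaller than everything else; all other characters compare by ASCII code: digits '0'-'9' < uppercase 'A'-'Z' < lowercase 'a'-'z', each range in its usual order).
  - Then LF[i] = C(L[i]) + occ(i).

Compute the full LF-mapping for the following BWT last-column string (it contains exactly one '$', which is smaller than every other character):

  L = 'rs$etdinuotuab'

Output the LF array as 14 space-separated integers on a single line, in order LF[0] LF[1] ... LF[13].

Char counts: '$':1, 'a':1, 'b':1, 'd':1, 'e':1, 'i':1, 'n':1, 'o':1, 'r':1, 's':1, 't':2, 'u':2
C (first-col start): C('$')=0, C('a')=1, C('b')=2, C('d')=3, C('e')=4, C('i')=5, C('n')=6, C('o')=7, C('r')=8, C('s')=9, C('t')=10, C('u')=12
L[0]='r': occ=0, LF[0]=C('r')+0=8+0=8
L[1]='s': occ=0, LF[1]=C('s')+0=9+0=9
L[2]='$': occ=0, LF[2]=C('$')+0=0+0=0
L[3]='e': occ=0, LF[3]=C('e')+0=4+0=4
L[4]='t': occ=0, LF[4]=C('t')+0=10+0=10
L[5]='d': occ=0, LF[5]=C('d')+0=3+0=3
L[6]='i': occ=0, LF[6]=C('i')+0=5+0=5
L[7]='n': occ=0, LF[7]=C('n')+0=6+0=6
L[8]='u': occ=0, LF[8]=C('u')+0=12+0=12
L[9]='o': occ=0, LF[9]=C('o')+0=7+0=7
L[10]='t': occ=1, LF[10]=C('t')+1=10+1=11
L[11]='u': occ=1, LF[11]=C('u')+1=12+1=13
L[12]='a': occ=0, LF[12]=C('a')+0=1+0=1
L[13]='b': occ=0, LF[13]=C('b')+0=2+0=2

Answer: 8 9 0 4 10 3 5 6 12 7 11 13 1 2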